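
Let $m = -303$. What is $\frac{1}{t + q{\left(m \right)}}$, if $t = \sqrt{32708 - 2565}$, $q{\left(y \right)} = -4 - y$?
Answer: $\frac{299}{59258} - \frac{\sqrt{30143}}{59258} \approx 0.0021159$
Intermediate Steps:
$t = \sqrt{30143} \approx 173.62$
$\frac{1}{t + q{\left(m \right)}} = \frac{1}{\sqrt{30143} - -299} = \frac{1}{\sqrt{30143} + \left(-4 + 303\right)} = \frac{1}{\sqrt{30143} + 299} = \frac{1}{299 + \sqrt{30143}}$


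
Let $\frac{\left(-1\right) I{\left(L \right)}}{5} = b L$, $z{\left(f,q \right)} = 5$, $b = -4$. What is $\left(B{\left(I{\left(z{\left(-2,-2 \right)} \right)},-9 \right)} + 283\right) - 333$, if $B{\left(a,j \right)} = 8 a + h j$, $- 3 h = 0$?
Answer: $750$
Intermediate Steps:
$h = 0$ ($h = \left(- \frac{1}{3}\right) 0 = 0$)
$I{\left(L \right)} = 20 L$ ($I{\left(L \right)} = - 5 \left(- 4 L\right) = 20 L$)
$B{\left(a,j \right)} = 8 a$ ($B{\left(a,j \right)} = 8 a + 0 j = 8 a + 0 = 8 a$)
$\left(B{\left(I{\left(z{\left(-2,-2 \right)} \right)},-9 \right)} + 283\right) - 333 = \left(8 \cdot 20 \cdot 5 + 283\right) - 333 = \left(8 \cdot 100 + 283\right) - 333 = \left(800 + 283\right) - 333 = 1083 - 333 = 750$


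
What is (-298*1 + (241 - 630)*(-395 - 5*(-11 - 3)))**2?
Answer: 15908020129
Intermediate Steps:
(-298*1 + (241 - 630)*(-395 - 5*(-11 - 3)))**2 = (-298 - 389*(-395 - 5*(-14)))**2 = (-298 - 389*(-395 + 70))**2 = (-298 - 389*(-325))**2 = (-298 + 126425)**2 = 126127**2 = 15908020129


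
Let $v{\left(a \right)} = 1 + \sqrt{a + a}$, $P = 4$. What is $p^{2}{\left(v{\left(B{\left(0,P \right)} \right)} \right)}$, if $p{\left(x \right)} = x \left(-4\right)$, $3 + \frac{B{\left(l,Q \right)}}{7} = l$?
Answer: $-656 + 32 i \sqrt{42} \approx -656.0 + 207.38 i$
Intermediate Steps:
$B{\left(l,Q \right)} = -21 + 7 l$
$v{\left(a \right)} = 1 + \sqrt{2} \sqrt{a}$ ($v{\left(a \right)} = 1 + \sqrt{2 a} = 1 + \sqrt{2} \sqrt{a}$)
$p{\left(x \right)} = - 4 x$
$p^{2}{\left(v{\left(B{\left(0,P \right)} \right)} \right)} = \left(- 4 \left(1 + \sqrt{2} \sqrt{-21 + 7 \cdot 0}\right)\right)^{2} = \left(- 4 \left(1 + \sqrt{2} \sqrt{-21 + 0}\right)\right)^{2} = \left(- 4 \left(1 + \sqrt{2} \sqrt{-21}\right)\right)^{2} = \left(- 4 \left(1 + \sqrt{2} i \sqrt{21}\right)\right)^{2} = \left(- 4 \left(1 + i \sqrt{42}\right)\right)^{2} = \left(-4 - 4 i \sqrt{42}\right)^{2}$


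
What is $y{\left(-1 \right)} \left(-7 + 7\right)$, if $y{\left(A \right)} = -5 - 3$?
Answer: $0$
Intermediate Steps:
$y{\left(A \right)} = -8$ ($y{\left(A \right)} = -5 - 3 = -8$)
$y{\left(-1 \right)} \left(-7 + 7\right) = - 8 \left(-7 + 7\right) = \left(-8\right) 0 = 0$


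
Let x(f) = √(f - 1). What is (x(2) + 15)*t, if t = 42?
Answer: 672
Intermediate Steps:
x(f) = √(-1 + f)
(x(2) + 15)*t = (√(-1 + 2) + 15)*42 = (√1 + 15)*42 = (1 + 15)*42 = 16*42 = 672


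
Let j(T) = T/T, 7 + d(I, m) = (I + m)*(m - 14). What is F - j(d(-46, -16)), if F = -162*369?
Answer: -59779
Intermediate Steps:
d(I, m) = -7 + (-14 + m)*(I + m) (d(I, m) = -7 + (I + m)*(m - 14) = -7 + (I + m)*(-14 + m) = -7 + (-14 + m)*(I + m))
j(T) = 1
F = -59778
F - j(d(-46, -16)) = -59778 - 1*1 = -59778 - 1 = -59779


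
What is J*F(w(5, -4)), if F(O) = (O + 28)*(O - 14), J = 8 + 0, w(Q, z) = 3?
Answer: -2728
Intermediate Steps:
J = 8
F(O) = (-14 + O)*(28 + O) (F(O) = (28 + O)*(-14 + O) = (-14 + O)*(28 + O))
J*F(w(5, -4)) = 8*(-392 + 3² + 14*3) = 8*(-392 + 9 + 42) = 8*(-341) = -2728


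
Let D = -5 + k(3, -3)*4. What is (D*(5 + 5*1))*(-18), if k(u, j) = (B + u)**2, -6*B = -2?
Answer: -7100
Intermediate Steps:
B = 1/3 (B = -1/6*(-2) = 1/3 ≈ 0.33333)
k(u, j) = (1/3 + u)**2
D = 355/9 (D = -5 + ((1 + 3*3)**2/9)*4 = -5 + ((1 + 9)**2/9)*4 = -5 + ((1/9)*10**2)*4 = -5 + ((1/9)*100)*4 = -5 + (100/9)*4 = -5 + 400/9 = 355/9 ≈ 39.444)
(D*(5 + 5*1))*(-18) = (355*(5 + 5*1)/9)*(-18) = (355*(5 + 5)/9)*(-18) = ((355/9)*10)*(-18) = (3550/9)*(-18) = -7100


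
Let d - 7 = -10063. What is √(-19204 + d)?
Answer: 2*I*√7315 ≈ 171.06*I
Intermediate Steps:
d = -10056 (d = 7 - 10063 = -10056)
√(-19204 + d) = √(-19204 - 10056) = √(-29260) = 2*I*√7315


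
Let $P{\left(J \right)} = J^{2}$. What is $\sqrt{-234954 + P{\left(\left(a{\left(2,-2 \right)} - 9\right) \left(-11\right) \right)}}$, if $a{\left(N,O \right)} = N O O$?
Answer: $i \sqrt{234833} \approx 484.6 i$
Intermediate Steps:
$a{\left(N,O \right)} = N O^{2}$
$\sqrt{-234954 + P{\left(\left(a{\left(2,-2 \right)} - 9\right) \left(-11\right) \right)}} = \sqrt{-234954 + \left(\left(2 \left(-2\right)^{2} - 9\right) \left(-11\right)\right)^{2}} = \sqrt{-234954 + \left(\left(2 \cdot 4 - 9\right) \left(-11\right)\right)^{2}} = \sqrt{-234954 + \left(\left(8 - 9\right) \left(-11\right)\right)^{2}} = \sqrt{-234954 + \left(\left(-1\right) \left(-11\right)\right)^{2}} = \sqrt{-234954 + 11^{2}} = \sqrt{-234954 + 121} = \sqrt{-234833} = i \sqrt{234833}$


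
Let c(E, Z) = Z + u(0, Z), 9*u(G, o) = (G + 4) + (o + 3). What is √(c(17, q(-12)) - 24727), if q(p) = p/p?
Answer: I*√222526/3 ≈ 157.24*I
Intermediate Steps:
u(G, o) = 7/9 + G/9 + o/9 (u(G, o) = ((G + 4) + (o + 3))/9 = ((4 + G) + (3 + o))/9 = (7 + G + o)/9 = 7/9 + G/9 + o/9)
q(p) = 1
c(E, Z) = 7/9 + 10*Z/9 (c(E, Z) = Z + (7/9 + (⅑)*0 + Z/9) = Z + (7/9 + 0 + Z/9) = Z + (7/9 + Z/9) = 7/9 + 10*Z/9)
√(c(17, q(-12)) - 24727) = √((7/9 + (10/9)*1) - 24727) = √((7/9 + 10/9) - 24727) = √(17/9 - 24727) = √(-222526/9) = I*√222526/3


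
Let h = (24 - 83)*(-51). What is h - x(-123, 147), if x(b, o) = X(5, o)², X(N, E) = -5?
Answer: 2984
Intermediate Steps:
h = 3009 (h = -59*(-51) = 3009)
x(b, o) = 25 (x(b, o) = (-5)² = 25)
h - x(-123, 147) = 3009 - 1*25 = 3009 - 25 = 2984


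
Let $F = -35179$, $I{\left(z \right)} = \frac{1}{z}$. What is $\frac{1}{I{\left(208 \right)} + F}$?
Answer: $- \frac{208}{7317231} \approx -2.8426 \cdot 10^{-5}$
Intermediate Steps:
$\frac{1}{I{\left(208 \right)} + F} = \frac{1}{\frac{1}{208} - 35179} = \frac{1}{- \frac{7317231}{208}} = - \frac{208}{7317231}$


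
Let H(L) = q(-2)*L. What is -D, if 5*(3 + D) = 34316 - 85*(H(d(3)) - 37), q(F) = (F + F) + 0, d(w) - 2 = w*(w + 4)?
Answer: -45266/5 ≈ -9053.2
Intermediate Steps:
d(w) = 2 + w*(4 + w) (d(w) = 2 + w*(w + 4) = 2 + w*(4 + w))
q(F) = 2*F (q(F) = 2*F + 0 = 2*F)
H(L) = -4*L (H(L) = (2*(-2))*L = -4*L)
D = 45266/5 (D = -3 + (34316 - 85*(-4*(2 + 3² + 4*3) - 37))/5 = -3 + (34316 - 85*(-4*(2 + 9 + 12) - 37))/5 = -3 + (34316 - 85*(-4*23 - 37))/5 = -3 + (34316 - 85*(-92 - 37))/5 = -3 + (34316 - 85*(-129))/5 = -3 + (34316 + 10965)/5 = -3 + (⅕)*45281 = -3 + 45281/5 = 45266/5 ≈ 9053.2)
-D = -1*45266/5 = -45266/5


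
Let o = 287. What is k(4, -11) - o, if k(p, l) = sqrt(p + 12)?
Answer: -283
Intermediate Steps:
k(p, l) = sqrt(12 + p)
k(4, -11) - o = sqrt(12 + 4) - 1*287 = sqrt(16) - 287 = 4 - 287 = -283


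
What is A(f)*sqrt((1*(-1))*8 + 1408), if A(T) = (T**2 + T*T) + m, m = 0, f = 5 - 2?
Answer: 180*sqrt(14) ≈ 673.50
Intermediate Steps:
f = 3
A(T) = 2*T**2 (A(T) = (T**2 + T*T) + 0 = (T**2 + T**2) + 0 = 2*T**2 + 0 = 2*T**2)
A(f)*sqrt((1*(-1))*8 + 1408) = (2*3**2)*sqrt((1*(-1))*8 + 1408) = (2*9)*sqrt(-1*8 + 1408) = 18*sqrt(-8 + 1408) = 18*sqrt(1400) = 18*(10*sqrt(14)) = 180*sqrt(14)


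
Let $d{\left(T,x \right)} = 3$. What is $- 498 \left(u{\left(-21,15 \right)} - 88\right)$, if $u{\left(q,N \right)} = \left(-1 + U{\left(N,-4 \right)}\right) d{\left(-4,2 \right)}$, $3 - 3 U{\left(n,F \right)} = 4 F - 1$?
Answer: $35358$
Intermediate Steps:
$U{\left(n,F \right)} = \frac{4}{3} - \frac{4 F}{3}$ ($U{\left(n,F \right)} = 1 - \frac{4 F - 1}{3} = 1 - \frac{-1 + 4 F}{3} = 1 - \left(- \frac{1}{3} + \frac{4 F}{3}\right) = \frac{4}{3} - \frac{4 F}{3}$)
$u{\left(q,N \right)} = 17$ ($u{\left(q,N \right)} = \left(-1 + \left(\frac{4}{3} - - \frac{16}{3}\right)\right) 3 = \left(-1 + \left(\frac{4}{3} + \frac{16}{3}\right)\right) 3 = \left(-1 + \frac{20}{3}\right) 3 = \frac{17}{3} \cdot 3 = 17$)
$- 498 \left(u{\left(-21,15 \right)} - 88\right) = - 498 \left(17 - 88\right) = \left(-498\right) \left(-71\right) = 35358$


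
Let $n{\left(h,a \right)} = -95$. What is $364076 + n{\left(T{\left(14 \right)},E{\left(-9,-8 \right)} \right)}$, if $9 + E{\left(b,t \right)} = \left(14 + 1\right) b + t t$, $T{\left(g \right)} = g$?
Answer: $363981$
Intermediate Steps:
$E{\left(b,t \right)} = -9 + t^{2} + 15 b$ ($E{\left(b,t \right)} = -9 + \left(\left(14 + 1\right) b + t t\right) = -9 + \left(15 b + t^{2}\right) = -9 + \left(t^{2} + 15 b\right) = -9 + t^{2} + 15 b$)
$364076 + n{\left(T{\left(14 \right)},E{\left(-9,-8 \right)} \right)} = 364076 - 95 = 363981$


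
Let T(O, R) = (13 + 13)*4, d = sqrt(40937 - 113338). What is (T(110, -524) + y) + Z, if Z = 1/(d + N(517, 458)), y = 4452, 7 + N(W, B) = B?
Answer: 1256554363/275802 - I*sqrt(72401)/275802 ≈ 4556.0 - 0.00097561*I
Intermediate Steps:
N(W, B) = -7 + B
d = I*sqrt(72401) (d = sqrt(-72401) = I*sqrt(72401) ≈ 269.07*I)
T(O, R) = 104 (T(O, R) = 26*4 = 104)
Z = 1/(451 + I*sqrt(72401)) (Z = 1/(I*sqrt(72401) + (-7 + 458)) = 1/(I*sqrt(72401) + 451) = 1/(451 + I*sqrt(72401)) ≈ 0.0016352 - 0.00097561*I)
(T(110, -524) + y) + Z = (104 + 4452) + (451/275802 - I*sqrt(72401)/275802) = 4556 + (451/275802 - I*sqrt(72401)/275802) = 1256554363/275802 - I*sqrt(72401)/275802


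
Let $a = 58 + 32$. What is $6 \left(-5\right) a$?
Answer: $-2700$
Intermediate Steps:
$a = 90$
$6 \left(-5\right) a = 6 \left(-5\right) 90 = \left(-30\right) 90 = -2700$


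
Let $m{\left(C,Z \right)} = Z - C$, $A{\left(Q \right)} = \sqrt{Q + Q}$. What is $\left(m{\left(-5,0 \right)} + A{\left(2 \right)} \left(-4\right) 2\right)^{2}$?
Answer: $121$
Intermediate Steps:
$A{\left(Q \right)} = \sqrt{2} \sqrt{Q}$ ($A{\left(Q \right)} = \sqrt{2 Q} = \sqrt{2} \sqrt{Q}$)
$\left(m{\left(-5,0 \right)} + A{\left(2 \right)} \left(-4\right) 2\right)^{2} = \left(\left(0 - -5\right) + \sqrt{2} \sqrt{2} \left(-4\right) 2\right)^{2} = \left(\left(0 + 5\right) + 2 \left(-4\right) 2\right)^{2} = \left(5 - 16\right)^{2} = \left(-11\right)^{2} = 121$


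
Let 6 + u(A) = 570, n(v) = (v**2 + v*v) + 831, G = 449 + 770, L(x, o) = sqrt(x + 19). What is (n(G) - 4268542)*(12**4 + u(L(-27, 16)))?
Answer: -27600305700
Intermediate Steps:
L(x, o) = sqrt(19 + x)
G = 1219
n(v) = 831 + 2*v**2 (n(v) = (v**2 + v**2) + 831 = 2*v**2 + 831 = 831 + 2*v**2)
u(A) = 564 (u(A) = -6 + 570 = 564)
(n(G) - 4268542)*(12**4 + u(L(-27, 16))) = ((831 + 2*1219**2) - 4268542)*(12**4 + 564) = ((831 + 2*1485961) - 4268542)*(20736 + 564) = ((831 + 2971922) - 4268542)*21300 = (2972753 - 4268542)*21300 = -1295789*21300 = -27600305700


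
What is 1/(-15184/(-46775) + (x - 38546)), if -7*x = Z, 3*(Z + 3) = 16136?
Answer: -982275/38616793711 ≈ -2.5436e-5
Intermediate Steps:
Z = 16127/3 (Z = -3 + (1/3)*16136 = -3 + 16136/3 = 16127/3 ≈ 5375.7)
x = -16127/21 (x = -1/7*16127/3 = -16127/21 ≈ -767.95)
1/(-15184/(-46775) + (x - 38546)) = 1/(-15184/(-46775) + (-16127/21 - 38546)) = 1/(-15184*(-1/46775) - 825593/21) = 1/(15184/46775 - 825593/21) = 1/(-38616793711/982275) = -982275/38616793711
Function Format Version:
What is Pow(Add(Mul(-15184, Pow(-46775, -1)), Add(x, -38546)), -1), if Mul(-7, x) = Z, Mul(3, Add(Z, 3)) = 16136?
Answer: Rational(-982275, 38616793711) ≈ -2.5436e-5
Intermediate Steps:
Z = Rational(16127, 3) (Z = Add(-3, Mul(Rational(1, 3), 16136)) = Add(-3, Rational(16136, 3)) = Rational(16127, 3) ≈ 5375.7)
x = Rational(-16127, 21) (x = Mul(Rational(-1, 7), Rational(16127, 3)) = Rational(-16127, 21) ≈ -767.95)
Pow(Add(Mul(-15184, Pow(-46775, -1)), Add(x, -38546)), -1) = Pow(Add(Mul(-15184, Pow(-46775, -1)), Add(Rational(-16127, 21), -38546)), -1) = Pow(Add(Mul(-15184, Rational(-1, 46775)), Rational(-825593, 21)), -1) = Pow(Add(Rational(15184, 46775), Rational(-825593, 21)), -1) = Pow(Rational(-38616793711, 982275), -1) = Rational(-982275, 38616793711)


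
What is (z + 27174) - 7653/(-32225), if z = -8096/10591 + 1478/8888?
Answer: 41214662852506537/1516714868900 ≈ 27174.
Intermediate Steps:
z = -28151875/47066404 (z = -8096*1/10591 + 1478*(1/8888) = -8096/10591 + 739/4444 = -28151875/47066404 ≈ -0.59813)
(z + 27174) - 7653/(-32225) = (-28151875/47066404 + 27174) - 7653/(-32225) = 1278954310421/47066404 - 7653*(-1/32225) = 1278954310421/47066404 + 7653/32225 = 41214662852506537/1516714868900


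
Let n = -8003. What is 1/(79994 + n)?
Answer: 1/71991 ≈ 1.3891e-5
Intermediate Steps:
1/(79994 + n) = 1/(79994 - 8003) = 1/71991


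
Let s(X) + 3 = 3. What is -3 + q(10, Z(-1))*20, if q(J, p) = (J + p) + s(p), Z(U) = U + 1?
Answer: 197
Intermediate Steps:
s(X) = 0 (s(X) = -3 + 3 = 0)
Z(U) = 1 + U
q(J, p) = J + p (q(J, p) = (J + p) + 0 = J + p)
-3 + q(10, Z(-1))*20 = -3 + (10 + (1 - 1))*20 = -3 + (10 + 0)*20 = -3 + 10*20 = -3 + 200 = 197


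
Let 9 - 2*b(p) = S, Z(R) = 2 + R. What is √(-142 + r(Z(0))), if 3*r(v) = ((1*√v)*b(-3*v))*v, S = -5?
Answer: √(-1278 + 42*√2)/3 ≈ 11.636*I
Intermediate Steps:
b(p) = 7 (b(p) = 9/2 - ½*(-5) = 9/2 + 5/2 = 7)
r(v) = 7*v^(3/2)/3 (r(v) = (((1*√v)*7)*v)/3 = ((√v*7)*v)/3 = ((7*√v)*v)/3 = (7*v^(3/2))/3 = 7*v^(3/2)/3)
√(-142 + r(Z(0))) = √(-142 + 7*(2 + 0)^(3/2)/3) = √(-142 + 7*2^(3/2)/3) = √(-142 + 7*(2*√2)/3) = √(-142 + 14*√2/3)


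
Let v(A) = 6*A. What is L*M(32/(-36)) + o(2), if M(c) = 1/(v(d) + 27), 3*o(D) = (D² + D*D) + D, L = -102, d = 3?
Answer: 16/15 ≈ 1.0667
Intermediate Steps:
o(D) = D/3 + 2*D²/3 (o(D) = ((D² + D*D) + D)/3 = ((D² + D²) + D)/3 = (2*D² + D)/3 = (D + 2*D²)/3 = D/3 + 2*D²/3)
M(c) = 1/45 (M(c) = 1/(6*3 + 27) = 1/(18 + 27) = 1/45)
L*M(32/(-36)) + o(2) = -102*1/45 + (⅓)*2*(1 + 2*2) = -34/15 + (⅓)*2*(1 + 4) = -34/15 + (⅓)*2*5 = -34/15 + 10/3 = 16/15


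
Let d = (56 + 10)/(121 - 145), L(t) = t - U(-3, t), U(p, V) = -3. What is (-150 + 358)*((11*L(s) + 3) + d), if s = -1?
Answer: 4628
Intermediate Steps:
L(t) = 3 + t (L(t) = t - 1*(-3) = t + 3 = 3 + t)
d = -11/4 (d = 66/(-24) = 66*(-1/24) = -11/4 ≈ -2.7500)
(-150 + 358)*((11*L(s) + 3) + d) = (-150 + 358)*((11*(3 - 1) + 3) - 11/4) = 208*((11*2 + 3) - 11/4) = 208*((22 + 3) - 11/4) = 208*(25 - 11/4) = 208*(89/4) = 4628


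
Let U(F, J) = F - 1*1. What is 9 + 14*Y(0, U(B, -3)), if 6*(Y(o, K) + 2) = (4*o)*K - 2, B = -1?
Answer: -71/3 ≈ -23.667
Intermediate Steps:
U(F, J) = -1 + F (U(F, J) = F - 1 = -1 + F)
Y(o, K) = -7/3 + 2*K*o/3 (Y(o, K) = -2 + ((4*o)*K - 2)/6 = -2 + (4*K*o - 2)/6 = -2 + (-2 + 4*K*o)/6 = -2 + (-⅓ + 2*K*o/3) = -7/3 + 2*K*o/3)
9 + 14*Y(0, U(B, -3)) = 9 + 14*(-7/3 + (⅔)*(-1 - 1)*0) = 9 + 14*(-7/3 + (⅔)*(-2)*0) = 9 + 14*(-7/3 + 0) = 9 + 14*(-7/3) = 9 - 98/3 = -71/3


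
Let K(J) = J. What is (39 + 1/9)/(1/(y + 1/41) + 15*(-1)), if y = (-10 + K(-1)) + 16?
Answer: -72512/27441 ≈ -2.6425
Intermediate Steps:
y = 5 (y = (-10 - 1) + 16 = -11 + 16 = 5)
(39 + 1/9)/(1/(y + 1/41) + 15*(-1)) = (39 + 1/9)/(1/(5 + 1/41) + 15*(-1)) = (39 + 1/9)/(1/(5 + 1/41) - 15) = 352/(9*(1/(206/41) - 15)) = 352/(9*(41/206 - 15)) = 352/(9*(-3049/206)) = (352/9)*(-206/3049) = -72512/27441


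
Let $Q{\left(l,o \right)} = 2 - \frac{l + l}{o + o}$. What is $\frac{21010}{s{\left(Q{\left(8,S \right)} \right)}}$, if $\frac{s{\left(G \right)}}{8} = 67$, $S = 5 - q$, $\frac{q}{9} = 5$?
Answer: $\frac{10505}{268} \approx 39.198$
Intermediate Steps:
$q = 45$ ($q = 9 \cdot 5 = 45$)
$S = -40$ ($S = 5 - 45 = -40$)
$Q{\left(l,o \right)} = 2 - \frac{l}{o}$ ($Q{\left(l,o \right)} = 2 - \frac{2 l}{2 o} = 2 - 2 l \frac{1}{2 o} = 2 - \frac{l}{o}$)
$s{\left(G \right)} = 536$ ($s{\left(G \right)} = 8 \cdot 67 = 536$)
$\frac{21010}{s{\left(Q{\left(8,S \right)} \right)}} = \frac{21010}{536} = 21010 \cdot \frac{1}{536} = \frac{10505}{268}$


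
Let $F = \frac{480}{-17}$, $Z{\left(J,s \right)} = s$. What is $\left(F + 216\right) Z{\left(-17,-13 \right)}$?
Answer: $- \frac{41496}{17} \approx -2440.9$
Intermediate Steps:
$F = - \frac{480}{17}$ ($F = 480 \left(- \frac{1}{17}\right) = - \frac{480}{17} \approx -28.235$)
$\left(F + 216\right) Z{\left(-17,-13 \right)} = \left(- \frac{480}{17} + 216\right) \left(-13\right) = \frac{3192}{17} \left(-13\right) = - \frac{41496}{17}$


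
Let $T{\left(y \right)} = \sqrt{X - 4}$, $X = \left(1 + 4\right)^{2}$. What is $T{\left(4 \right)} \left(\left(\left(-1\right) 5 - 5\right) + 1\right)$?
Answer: $- 9 \sqrt{21} \approx -41.243$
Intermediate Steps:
$X = 25$ ($X = 5^{2} = 25$)
$T{\left(y \right)} = \sqrt{21}$ ($T{\left(y \right)} = \sqrt{25 - 4} = \sqrt{21}$)
$T{\left(4 \right)} \left(\left(\left(-1\right) 5 - 5\right) + 1\right) = \sqrt{21} \left(\left(\left(-1\right) 5 - 5\right) + 1\right) = \sqrt{21} \left(\left(-5 - 5\right) + 1\right) = \sqrt{21} \left(-10 + 1\right) = \sqrt{21} \left(-9\right) = - 9 \sqrt{21}$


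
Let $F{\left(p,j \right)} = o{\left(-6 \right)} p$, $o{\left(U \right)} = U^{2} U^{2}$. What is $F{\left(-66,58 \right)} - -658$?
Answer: $-84878$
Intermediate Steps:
$o{\left(U \right)} = U^{4}$
$F{\left(p,j \right)} = 1296 p$ ($F{\left(p,j \right)} = \left(-6\right)^{4} p = 1296 p$)
$F{\left(-66,58 \right)} - -658 = 1296 \left(-66\right) - -658 = -85536 + 658 = -84878$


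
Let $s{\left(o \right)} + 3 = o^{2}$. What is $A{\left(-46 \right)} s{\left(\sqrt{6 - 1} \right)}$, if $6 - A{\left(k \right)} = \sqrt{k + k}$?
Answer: $12 - 4 i \sqrt{23} \approx 12.0 - 19.183 i$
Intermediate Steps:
$A{\left(k \right)} = 6 - \sqrt{2} \sqrt{k}$ ($A{\left(k \right)} = 6 - \sqrt{k + k} = 6 - \sqrt{2 k} = 6 - \sqrt{2} \sqrt{k}$)
$s{\left(o \right)} = -3 + o^{2}$
$A{\left(-46 \right)} s{\left(\sqrt{6 - 1} \right)} = \left(6 - \sqrt{2} \sqrt{-46}\right) \left(-3 + \left(\sqrt{6 - 1}\right)^{2}\right) = \left(6 - \sqrt{2} i \sqrt{46}\right) \left(-3 + \left(\sqrt{5}\right)^{2}\right) = \left(6 - 2 i \sqrt{23}\right) \left(-3 + 5\right) = \left(6 - 2 i \sqrt{23}\right) 2 = 12 - 4 i \sqrt{23}$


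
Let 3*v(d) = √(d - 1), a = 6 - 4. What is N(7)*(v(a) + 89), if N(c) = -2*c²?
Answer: -26264/3 ≈ -8754.7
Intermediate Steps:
a = 2
v(d) = √(-1 + d)/3 (v(d) = √(d - 1)/3 = √(-1 + d)/3)
N(7)*(v(a) + 89) = (-2*7²)*(√(-1 + 2)/3 + 89) = (-2*49)*(√1/3 + 89) = -98*((⅓)*1 + 89) = -98*(⅓ + 89) = -98*268/3 = -26264/3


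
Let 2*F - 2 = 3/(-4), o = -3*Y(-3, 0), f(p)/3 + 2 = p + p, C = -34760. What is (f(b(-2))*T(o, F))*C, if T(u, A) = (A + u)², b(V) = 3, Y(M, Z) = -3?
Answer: -77284515/2 ≈ -3.8642e+7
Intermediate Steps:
f(p) = -6 + 6*p (f(p) = -6 + 3*(p + p) = -6 + 3*(2*p) = -6 + 6*p)
o = 9 (o = -3*(-3) = 9)
F = 5/8 (F = 1 + (3/(-4))/2 = 1 + (3*(-¼))/2 = 1 + (½)*(-¾) = 1 - 3/8 = 5/8 ≈ 0.62500)
(f(b(-2))*T(o, F))*C = ((-6 + 6*3)*(5/8 + 9)²)*(-34760) = ((-6 + 18)*(77/8)²)*(-34760) = (12*(5929/64))*(-34760) = (17787/16)*(-34760) = -77284515/2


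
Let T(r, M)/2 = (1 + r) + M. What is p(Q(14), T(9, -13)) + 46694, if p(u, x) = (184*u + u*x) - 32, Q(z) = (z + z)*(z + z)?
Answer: 186214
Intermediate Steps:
T(r, M) = 2 + 2*M + 2*r (T(r, M) = 2*((1 + r) + M) = 2*(1 + M + r) = 2 + 2*M + 2*r)
Q(z) = 4*z**2 (Q(z) = (2*z)*(2*z) = 4*z**2)
p(u, x) = -32 + 184*u + u*x
p(Q(14), T(9, -13)) + 46694 = (-32 + 184*(4*14**2) + (4*14**2)*(2 + 2*(-13) + 2*9)) + 46694 = (-32 + 184*(4*196) + (4*196)*(2 - 26 + 18)) + 46694 = (-32 + 184*784 + 784*(-6)) + 46694 = (-32 + 144256 - 4704) + 46694 = 139520 + 46694 = 186214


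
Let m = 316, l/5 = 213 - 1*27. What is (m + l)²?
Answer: 1552516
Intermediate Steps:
l = 930 (l = 5*(213 - 1*27) = 5*(213 - 27) = 5*186 = 930)
(m + l)² = (316 + 930)² = 1246² = 1552516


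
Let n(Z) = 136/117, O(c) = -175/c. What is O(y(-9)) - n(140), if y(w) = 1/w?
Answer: 184139/117 ≈ 1573.8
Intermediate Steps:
n(Z) = 136/117 (n(Z) = 136*(1/117) = 136/117)
O(y(-9)) - n(140) = -175/(1/(-9)) - 1*136/117 = -175/(-1/9) - 136/117 = -175*(-9) - 136/117 = 1575 - 136/117 = 184139/117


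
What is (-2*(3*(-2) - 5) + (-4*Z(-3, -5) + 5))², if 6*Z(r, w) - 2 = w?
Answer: 841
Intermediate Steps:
Z(r, w) = ⅓ + w/6
(-2*(3*(-2) - 5) + (-4*Z(-3, -5) + 5))² = (-2*(3*(-2) - 5) + (-4*(⅓ + (⅙)*(-5)) + 5))² = (-2*(-6 - 5) + (-4*(⅓ - ⅚) + 5))² = (-2*(-11) + (-4*(-½) + 5))² = (22 + (2 + 5))² = (22 + 7)² = 29² = 841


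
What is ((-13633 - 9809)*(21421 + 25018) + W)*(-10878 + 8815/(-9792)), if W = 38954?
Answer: 28990679012936011/2448 ≈ 1.1843e+13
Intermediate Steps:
((-13633 - 9809)*(21421 + 25018) + W)*(-10878 + 8815/(-9792)) = ((-13633 - 9809)*(21421 + 25018) + 38954)*(-10878 + 8815/(-9792)) = (-23442*46439 + 38954)*(-10878 + 8815*(-1/9792)) = (-1088623038 + 38954)*(-10878 - 8815/9792) = -1088584084*(-106526191/9792) = 28990679012936011/2448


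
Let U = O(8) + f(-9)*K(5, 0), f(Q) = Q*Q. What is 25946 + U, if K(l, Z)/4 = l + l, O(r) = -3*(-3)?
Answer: 29195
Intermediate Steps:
O(r) = 9
K(l, Z) = 8*l (K(l, Z) = 4*(l + l) = 4*(2*l) = 8*l)
f(Q) = Q²
U = 3249 (U = 9 + (-9)²*(8*5) = 9 + 81*40 = 9 + 3240 = 3249)
25946 + U = 25946 + 3249 = 29195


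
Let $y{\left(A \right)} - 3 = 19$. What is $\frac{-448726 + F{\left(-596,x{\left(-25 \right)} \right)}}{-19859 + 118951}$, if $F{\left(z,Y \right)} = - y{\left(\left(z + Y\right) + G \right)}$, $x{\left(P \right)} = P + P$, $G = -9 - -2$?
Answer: $- \frac{112187}{24773} \approx -4.5286$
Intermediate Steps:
$G = -7$ ($G = -9 + 2 = -7$)
$x{\left(P \right)} = 2 P$
$y{\left(A \right)} = 22$ ($y{\left(A \right)} = 3 + 19 = 22$)
$F{\left(z,Y \right)} = -22$ ($F{\left(z,Y \right)} = \left(-1\right) 22 = -22$)
$\frac{-448726 + F{\left(-596,x{\left(-25 \right)} \right)}}{-19859 + 118951} = \frac{-448726 - 22}{-19859 + 118951} = - \frac{448748}{99092} = \left(-448748\right) \frac{1}{99092} = - \frac{112187}{24773}$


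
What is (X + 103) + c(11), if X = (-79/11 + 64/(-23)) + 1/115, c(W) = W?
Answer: 131616/1265 ≈ 104.04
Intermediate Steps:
X = -12594/1265 (X = (-79*1/11 + 64*(-1/23)) + 1/115 = (-79/11 - 64/23) + 1/115 = -2521/253 + 1/115 = -12594/1265 ≈ -9.9557)
(X + 103) + c(11) = (-12594/1265 + 103) + 11 = 117701/1265 + 11 = 131616/1265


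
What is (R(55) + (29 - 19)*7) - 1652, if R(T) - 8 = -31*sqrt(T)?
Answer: -1574 - 31*sqrt(55) ≈ -1803.9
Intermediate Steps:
R(T) = 8 - 31*sqrt(T)
(R(55) + (29 - 19)*7) - 1652 = ((8 - 31*sqrt(55)) + (29 - 19)*7) - 1652 = ((8 - 31*sqrt(55)) + 10*7) - 1652 = ((8 - 31*sqrt(55)) + 70) - 1652 = (78 - 31*sqrt(55)) - 1652 = -1574 - 31*sqrt(55)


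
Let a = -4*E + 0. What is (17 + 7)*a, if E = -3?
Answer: 288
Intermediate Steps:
a = 12 (a = -4*(-3) + 0 = 12 + 0 = 12)
(17 + 7)*a = (17 + 7)*12 = 24*12 = 288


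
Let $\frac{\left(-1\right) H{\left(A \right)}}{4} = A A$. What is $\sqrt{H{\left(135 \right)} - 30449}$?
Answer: $i \sqrt{103349} \approx 321.48 i$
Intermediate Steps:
$H{\left(A \right)} = - 4 A^{2}$ ($H{\left(A \right)} = - 4 A A = - 4 A^{2}$)
$\sqrt{H{\left(135 \right)} - 30449} = \sqrt{- 4 \cdot 135^{2} - 30449} = \sqrt{\left(-4\right) 18225 - 30449} = \sqrt{-72900 - 30449} = \sqrt{-103349} = i \sqrt{103349}$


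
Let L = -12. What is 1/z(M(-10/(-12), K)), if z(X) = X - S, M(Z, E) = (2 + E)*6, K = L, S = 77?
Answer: -1/137 ≈ -0.0072993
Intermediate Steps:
K = -12
M(Z, E) = 12 + 6*E
z(X) = -77 + X (z(X) = X - 1*77 = X - 77 = -77 + X)
1/z(M(-10/(-12), K)) = 1/(-77 + (12 + 6*(-12))) = 1/(-77 + (12 - 72)) = 1/(-77 - 60) = 1/(-137) = -1/137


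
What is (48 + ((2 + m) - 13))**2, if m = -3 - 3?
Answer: 961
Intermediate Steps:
m = -6
(48 + ((2 + m) - 13))**2 = (48 + ((2 - 6) - 13))**2 = (48 + (-4 - 13))**2 = (48 - 17)**2 = 31**2 = 961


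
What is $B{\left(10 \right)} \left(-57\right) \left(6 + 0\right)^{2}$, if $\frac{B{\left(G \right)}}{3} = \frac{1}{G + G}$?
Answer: $- \frac{1539}{5} \approx -307.8$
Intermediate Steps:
$B{\left(G \right)} = \frac{3}{2 G}$ ($B{\left(G \right)} = \frac{3}{G + G} = \frac{3}{2 G}$)
$B{\left(10 \right)} \left(-57\right) \left(6 + 0\right)^{2} = \frac{3}{2 \cdot 10} \left(-57\right) \left(6 + 0\right)^{2} = \frac{3}{2} \cdot \frac{1}{10} \left(-57\right) 6^{2} = \frac{3}{20} \left(-57\right) 36 = \left(- \frac{171}{20}\right) 36 = - \frac{1539}{5}$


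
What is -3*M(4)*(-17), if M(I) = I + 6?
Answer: 510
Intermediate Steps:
M(I) = 6 + I
-3*M(4)*(-17) = -3*(6 + 4)*(-17) = -3*10*(-17) = -30*(-17) = 510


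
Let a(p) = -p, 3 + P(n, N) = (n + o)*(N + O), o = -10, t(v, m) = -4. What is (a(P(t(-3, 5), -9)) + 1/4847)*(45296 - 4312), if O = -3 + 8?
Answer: -10528379760/4847 ≈ -2.1721e+6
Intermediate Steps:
O = 5
P(n, N) = -3 + (-10 + n)*(5 + N) (P(n, N) = -3 + (n - 10)*(N + 5) = -3 + (-10 + n)*(5 + N))
(a(P(t(-3, 5), -9)) + 1/4847)*(45296 - 4312) = (-(-53 - 10*(-9) + 5*(-4) - 9*(-4)) + 1/4847)*(45296 - 4312) = (-(-53 + 90 - 20 + 36) + 1/4847)*40984 = (-1*53 + 1/4847)*40984 = (-53 + 1/4847)*40984 = -256890/4847*40984 = -10528379760/4847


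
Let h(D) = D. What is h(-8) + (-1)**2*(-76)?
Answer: -84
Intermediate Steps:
h(-8) + (-1)**2*(-76) = -8 + (-1)**2*(-76) = -8 + 1*(-76) = -8 - 76 = -84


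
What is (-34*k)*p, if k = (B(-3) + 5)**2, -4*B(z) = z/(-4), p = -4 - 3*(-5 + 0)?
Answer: -1108723/128 ≈ -8661.9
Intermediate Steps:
p = 11 (p = -4 - 3*(-5) = -4 + 15 = 11)
B(z) = z/16 (B(z) = -z/(4*(-4)) = -z*(-1)/(4*4) = -(-1)*z/16 = z/16)
k = 5929/256 (k = ((1/16)*(-3) + 5)**2 = (-3/16 + 5)**2 = (77/16)**2 = 5929/256 ≈ 23.160)
(-34*k)*p = -34*5929/256*11 = -100793/128*11 = -1108723/128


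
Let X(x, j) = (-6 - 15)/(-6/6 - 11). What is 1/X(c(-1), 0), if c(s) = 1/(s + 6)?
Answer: 4/7 ≈ 0.57143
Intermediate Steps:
c(s) = 1/(6 + s)
X(x, j) = 7/4 (X(x, j) = -21/(-6*⅙ - 11) = -21/(-1 - 11) = -21/(-12) = -21*(-1/12) = 7/4)
1/X(c(-1), 0) = 1/(7/4) = 4/7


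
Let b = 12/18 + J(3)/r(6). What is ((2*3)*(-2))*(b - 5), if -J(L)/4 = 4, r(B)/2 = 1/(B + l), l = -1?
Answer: 532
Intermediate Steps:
r(B) = 2/(-1 + B) (r(B) = 2/(B - 1) = 2/(-1 + B))
J(L) = -16 (J(L) = -4*4 = -16)
b = -118/3 (b = 12/18 - 16/(2/(-1 + 6)) = 12*(1/18) - 16/(2/5) = 2/3 - 16/(2*(1/5)) = 2/3 - 16/2/5 = 2/3 - 16*5/2 = 2/3 - 40 = -118/3 ≈ -39.333)
((2*3)*(-2))*(b - 5) = ((2*3)*(-2))*(-118/3 - 5) = (6*(-2))*(-133/3) = -12*(-133/3) = 532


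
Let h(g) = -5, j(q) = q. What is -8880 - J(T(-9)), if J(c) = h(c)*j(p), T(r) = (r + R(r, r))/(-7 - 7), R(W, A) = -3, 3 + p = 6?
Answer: -8865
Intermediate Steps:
p = 3 (p = -3 + 6 = 3)
T(r) = 3/14 - r/14 (T(r) = (r - 3)/(-7 - 7) = (-3 + r)/(-14) = (-3 + r)*(-1/14) = 3/14 - r/14)
J(c) = -15 (J(c) = -5*3 = -15)
-8880 - J(T(-9)) = -8880 - 1*(-15) = -8880 + 15 = -8865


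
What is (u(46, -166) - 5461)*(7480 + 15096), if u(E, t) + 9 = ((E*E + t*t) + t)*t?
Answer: -110700648416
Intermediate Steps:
u(E, t) = -9 + t*(t + E² + t²) (u(E, t) = -9 + ((E*E + t*t) + t)*t = -9 + ((E² + t²) + t)*t = -9 + (t + E² + t²)*t = -9 + t*(t + E² + t²))
(u(46, -166) - 5461)*(7480 + 15096) = ((-9 + (-166)² + (-166)³ - 166*46²) - 5461)*(7480 + 15096) = ((-9 + 27556 - 4574296 - 166*2116) - 5461)*22576 = ((-9 + 27556 - 4574296 - 351256) - 5461)*22576 = (-4898005 - 5461)*22576 = -4903466*22576 = -110700648416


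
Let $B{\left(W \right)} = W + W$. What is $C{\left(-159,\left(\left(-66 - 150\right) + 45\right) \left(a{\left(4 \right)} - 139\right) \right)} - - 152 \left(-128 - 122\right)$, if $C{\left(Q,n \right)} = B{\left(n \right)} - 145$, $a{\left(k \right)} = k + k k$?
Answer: $2553$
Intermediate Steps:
$a{\left(k \right)} = k + k^{2}$
$B{\left(W \right)} = 2 W$
$C{\left(Q,n \right)} = -145 + 2 n$ ($C{\left(Q,n \right)} = 2 n - 145 = -145 + 2 n$)
$C{\left(-159,\left(\left(-66 - 150\right) + 45\right) \left(a{\left(4 \right)} - 139\right) \right)} - - 152 \left(-128 - 122\right) = \left(-145 + 2 \left(\left(-66 - 150\right) + 45\right) \left(4 \left(1 + 4\right) - 139\right)\right) - - 152 \left(-128 - 122\right) = \left(-145 + 2 \left(-216 + 45\right) \left(4 \cdot 5 - 139\right)\right) - \left(-152\right) \left(-250\right) = \left(-145 + 2 \left(- 171 \left(20 - 139\right)\right)\right) - 38000 = \left(-145 + 2 \left(\left(-171\right) \left(-119\right)\right)\right) - 38000 = \left(-145 + 2 \cdot 20349\right) - 38000 = \left(-145 + 40698\right) - 38000 = 40553 - 38000 = 2553$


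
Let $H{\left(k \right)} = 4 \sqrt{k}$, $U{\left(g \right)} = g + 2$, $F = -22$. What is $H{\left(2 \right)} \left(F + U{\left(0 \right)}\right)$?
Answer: $- 80 \sqrt{2} \approx -113.14$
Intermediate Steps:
$U{\left(g \right)} = 2 + g$
$H{\left(2 \right)} \left(F + U{\left(0 \right)}\right) = 4 \sqrt{2} \left(-22 + \left(2 + 0\right)\right) = 4 \sqrt{2} \left(-22 + 2\right) = 4 \sqrt{2} \left(-20\right) = - 80 \sqrt{2}$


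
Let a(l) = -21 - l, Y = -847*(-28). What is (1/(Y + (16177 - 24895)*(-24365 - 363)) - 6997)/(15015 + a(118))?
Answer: -1508570132739/3207301599920 ≈ -0.47036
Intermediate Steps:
Y = 23716
(1/(Y + (16177 - 24895)*(-24365 - 363)) - 6997)/(15015 + a(118)) = (1/(23716 + (16177 - 24895)*(-24365 - 363)) - 6997)/(15015 + (-21 - 1*118)) = (1/(23716 - 8718*(-24728)) - 6997)/(15015 + (-21 - 118)) = (1/(23716 + 215578704) - 6997)/(15015 - 139) = (1/215602420 - 6997)/14876 = (1/215602420 - 6997)*(1/14876) = -1508570132739/215602420*1/14876 = -1508570132739/3207301599920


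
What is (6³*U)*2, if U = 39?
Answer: 16848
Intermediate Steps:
(6³*U)*2 = (6³*39)*2 = (216*39)*2 = 8424*2 = 16848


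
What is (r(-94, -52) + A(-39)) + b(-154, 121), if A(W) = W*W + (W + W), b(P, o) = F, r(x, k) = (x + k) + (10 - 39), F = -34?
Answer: 1234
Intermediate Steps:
r(x, k) = -29 + k + x (r(x, k) = (k + x) - 29 = -29 + k + x)
b(P, o) = -34
A(W) = W² + 2*W
(r(-94, -52) + A(-39)) + b(-154, 121) = ((-29 - 52 - 94) - 39*(2 - 39)) - 34 = (-175 - 39*(-37)) - 34 = (-175 + 1443) - 34 = 1268 - 34 = 1234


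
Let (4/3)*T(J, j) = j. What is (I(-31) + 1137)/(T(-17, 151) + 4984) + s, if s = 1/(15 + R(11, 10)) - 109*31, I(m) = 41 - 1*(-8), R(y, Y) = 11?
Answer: -1791111473/530114 ≈ -3378.7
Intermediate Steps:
T(J, j) = 3*j/4
I(m) = 49 (I(m) = 41 + 8 = 49)
s = -87853/26 (s = 1/(15 + 11) - 109*31 = 1/26 - 3379 = -87853/26 ≈ -3379.0)
(I(-31) + 1137)/(T(-17, 151) + 4984) + s = (49 + 1137)/((¾)*151 + 4984) - 87853/26 = 1186/(453/4 + 4984) - 87853/26 = 1186/(20389/4) - 87853/26 = 1186*(4/20389) - 87853/26 = 4744/20389 - 87853/26 = -1791111473/530114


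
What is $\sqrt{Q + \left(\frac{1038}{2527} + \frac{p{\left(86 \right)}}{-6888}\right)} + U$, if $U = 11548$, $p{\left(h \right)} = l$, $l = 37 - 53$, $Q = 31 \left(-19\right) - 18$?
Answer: $11548 + \frac{i \sqrt{162332897811}}{16359} \approx 11548.0 + 24.629 i$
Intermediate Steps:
$Q = -607$ ($Q = -589 - 18 = -607$)
$l = -16$ ($l = 37 - 53 = -16$)
$p{\left(h \right)} = -16$
$\sqrt{Q + \left(\frac{1038}{2527} + \frac{p{\left(86 \right)}}{-6888}\right)} + U = \sqrt{-607 + \left(\frac{1038}{2527} - \frac{16}{-6888}\right)} + 11548 = \sqrt{-607 + \left(1038 \cdot \frac{1}{2527} - - \frac{2}{861}\right)} + 11548 = \sqrt{-607 + \left(\frac{1038}{2527} + \frac{2}{861}\right)} + 11548 = \sqrt{-607 + \frac{128396}{310821}} + 11548 = \sqrt{- \frac{188539951}{310821}} + 11548 = \frac{i \sqrt{162332897811}}{16359} + 11548 = 11548 + \frac{i \sqrt{162332897811}}{16359}$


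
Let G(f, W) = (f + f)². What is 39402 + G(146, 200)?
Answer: 124666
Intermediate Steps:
G(f, W) = 4*f² (G(f, W) = (2*f)² = 4*f²)
39402 + G(146, 200) = 39402 + 4*146² = 39402 + 4*21316 = 39402 + 85264 = 124666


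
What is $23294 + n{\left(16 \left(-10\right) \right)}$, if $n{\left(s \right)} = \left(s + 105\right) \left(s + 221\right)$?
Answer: $19939$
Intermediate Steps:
$n{\left(s \right)} = \left(105 + s\right) \left(221 + s\right)$
$23294 + n{\left(16 \left(-10\right) \right)} = 23294 + \left(23205 + \left(16 \left(-10\right)\right)^{2} + 326 \cdot 16 \left(-10\right)\right) = 23294 + \left(23205 + \left(-160\right)^{2} + 326 \left(-160\right)\right) = 23294 + \left(23205 + 25600 - 52160\right) = 23294 - 3355 = 19939$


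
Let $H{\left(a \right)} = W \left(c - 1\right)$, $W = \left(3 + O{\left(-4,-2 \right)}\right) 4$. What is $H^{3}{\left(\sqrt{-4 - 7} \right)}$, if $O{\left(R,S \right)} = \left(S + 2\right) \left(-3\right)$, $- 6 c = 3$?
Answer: $-5832$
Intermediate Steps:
$c = - \frac{1}{2}$ ($c = \left(- \frac{1}{6}\right) 3 = - \frac{1}{2} \approx -0.5$)
$O{\left(R,S \right)} = -6 - 3 S$ ($O{\left(R,S \right)} = \left(2 + S\right) \left(-3\right) = -6 - 3 S$)
$W = 12$ ($W = \left(3 - 0\right) 4 = \left(3 + \left(-6 + 6\right)\right) 4 = \left(3 + 0\right) 4 = 3 \cdot 4 = 12$)
$H{\left(a \right)} = -18$ ($H{\left(a \right)} = 12 \left(- \frac{1}{2} - 1\right) = 12 \left(- \frac{3}{2}\right) = -18$)
$H^{3}{\left(\sqrt{-4 - 7} \right)} = \left(-18\right)^{3} = -5832$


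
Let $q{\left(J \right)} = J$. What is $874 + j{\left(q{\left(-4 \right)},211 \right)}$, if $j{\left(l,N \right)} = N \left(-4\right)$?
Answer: $30$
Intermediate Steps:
$j{\left(l,N \right)} = - 4 N$
$874 + j{\left(q{\left(-4 \right)},211 \right)} = 874 - 844 = 30$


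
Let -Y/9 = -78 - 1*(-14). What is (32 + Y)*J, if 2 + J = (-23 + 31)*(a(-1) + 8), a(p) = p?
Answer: 32832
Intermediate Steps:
J = 54 (J = -2 + (-23 + 31)*(-1 + 8) = -2 + 8*7 = -2 + 56 = 54)
Y = 576 (Y = -9*(-78 - 1*(-14)) = -9*(-78 + 14) = -9*(-64) = 576)
(32 + Y)*J = (32 + 576)*54 = 608*54 = 32832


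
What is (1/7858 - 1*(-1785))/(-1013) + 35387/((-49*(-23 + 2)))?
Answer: 267252669199/8190998466 ≈ 32.628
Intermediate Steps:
(1/7858 - 1*(-1785))/(-1013) + 35387/((-49*(-23 + 2))) = (1/7858 + 1785)*(-1/1013) + 35387/((-49*(-21))) = (14026531/7858)*(-1/1013) + 35387/1029 = -14026531/7960154 + 35387*(1/1029) = -14026531/7960154 + 35387/1029 = 267252669199/8190998466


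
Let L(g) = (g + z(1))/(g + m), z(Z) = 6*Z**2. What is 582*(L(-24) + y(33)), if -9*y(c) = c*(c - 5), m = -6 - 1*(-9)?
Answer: -414772/7 ≈ -59253.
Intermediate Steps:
m = 3 (m = -6 + 9 = 3)
y(c) = -c*(-5 + c)/9 (y(c) = -c*(c - 5)/9 = -c*(-5 + c)/9)
L(g) = (6 + g)/(3 + g) (L(g) = (g + 6*1**2)/(g + 3) = (g + 6*1)/(3 + g) = (g + 6)/(3 + g) = (6 + g)/(3 + g))
582*(L(-24) + y(33)) = 582*((6 - 24)/(3 - 24) + (1/9)*33*(5 - 1*33)) = 582*(-18/(-21) + (1/9)*33*(5 - 33)) = 582*(-1/21*(-18) + (1/9)*33*(-28)) = 582*(6/7 - 308/3) = 582*(-2138/21) = -414772/7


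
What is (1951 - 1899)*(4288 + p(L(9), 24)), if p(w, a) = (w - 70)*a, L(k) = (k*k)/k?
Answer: 146848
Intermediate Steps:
L(k) = k (L(k) = k²/k = k)
p(w, a) = a*(-70 + w) (p(w, a) = (-70 + w)*a = a*(-70 + w))
(1951 - 1899)*(4288 + p(L(9), 24)) = (1951 - 1899)*(4288 + 24*(-70 + 9)) = 52*(4288 + 24*(-61)) = 52*(4288 - 1464) = 52*2824 = 146848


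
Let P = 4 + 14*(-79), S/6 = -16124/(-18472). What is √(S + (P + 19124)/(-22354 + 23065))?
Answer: √9159024310531/547233 ≈ 5.5303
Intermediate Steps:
S = 12093/2309 (S = 6*(-16124/(-18472)) = 6*(-16124*(-1/18472)) = 6*(4031/4618) = 12093/2309 ≈ 5.2373)
P = -1102 (P = 4 - 1106 = -1102)
√(S + (P + 19124)/(-22354 + 23065)) = √(12093/2309 + (-1102 + 19124)/(-22354 + 23065)) = √(12093/2309 + 18022/711) = √(50210921/1641699) = √9159024310531/547233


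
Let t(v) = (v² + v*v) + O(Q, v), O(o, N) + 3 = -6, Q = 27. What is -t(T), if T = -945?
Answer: -1786041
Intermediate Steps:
O(o, N) = -9 (O(o, N) = -3 - 6 = -9)
t(v) = -9 + 2*v² (t(v) = (v² + v*v) - 9 = (v² + v²) - 9 = 2*v² - 9 = -9 + 2*v²)
-t(T) = -(-9 + 2*(-945)²) = -(-9 + 2*893025) = -(-9 + 1786050) = -1*1786041 = -1786041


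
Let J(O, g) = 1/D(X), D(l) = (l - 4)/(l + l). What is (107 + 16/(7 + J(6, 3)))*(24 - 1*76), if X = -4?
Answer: -5668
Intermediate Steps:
D(l) = (-4 + l)/(2*l) (D(l) = (-4 + l)/((2*l)) = (-4 + l)*(1/(2*l)) = (-4 + l)/(2*l))
J(O, g) = 1 (J(O, g) = 1/((½)*(-4 - 4)/(-4)) = 1/((½)*(-¼)*(-8)) = 1/1 = 1)
(107 + 16/(7 + J(6, 3)))*(24 - 1*76) = (107 + 16/(7 + 1))*(24 - 1*76) = (107 + 16/8)*(24 - 76) = (107 + (⅛)*16)*(-52) = (107 + 2)*(-52) = 109*(-52) = -5668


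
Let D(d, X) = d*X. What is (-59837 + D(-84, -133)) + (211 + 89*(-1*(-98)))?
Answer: -39732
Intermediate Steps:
D(d, X) = X*d
(-59837 + D(-84, -133)) + (211 + 89*(-1*(-98))) = (-59837 - 133*(-84)) + (211 + 89*(-1*(-98))) = (-59837 + 11172) + (211 + 89*98) = -48665 + (211 + 8722) = -48665 + 8933 = -39732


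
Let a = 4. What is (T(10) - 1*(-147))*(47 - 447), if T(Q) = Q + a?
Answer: -64400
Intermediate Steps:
T(Q) = 4 + Q (T(Q) = Q + 4 = 4 + Q)
(T(10) - 1*(-147))*(47 - 447) = ((4 + 10) - 1*(-147))*(47 - 447) = (14 + 147)*(-400) = 161*(-400) = -64400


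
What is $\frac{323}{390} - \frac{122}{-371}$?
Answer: $\frac{167413}{144690} \approx 1.157$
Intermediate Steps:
$\frac{323}{390} - \frac{122}{-371} = 323 \cdot \frac{1}{390} - - \frac{122}{371} = \frac{323}{390} + \frac{122}{371} = \frac{167413}{144690}$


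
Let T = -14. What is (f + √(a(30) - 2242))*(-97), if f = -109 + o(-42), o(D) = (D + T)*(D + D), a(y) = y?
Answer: -445715 - 194*I*√553 ≈ -4.4572e+5 - 4562.1*I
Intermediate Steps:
o(D) = 2*D*(-14 + D) (o(D) = (D - 14)*(D + D) = (-14 + D)*(2*D) = 2*D*(-14 + D))
f = 4595 (f = -109 + 2*(-42)*(-14 - 42) = -109 + 2*(-42)*(-56) = -109 + 4704 = 4595)
(f + √(a(30) - 2242))*(-97) = (4595 + √(30 - 2242))*(-97) = (4595 + √(-2212))*(-97) = (4595 + 2*I*√553)*(-97) = -445715 - 194*I*√553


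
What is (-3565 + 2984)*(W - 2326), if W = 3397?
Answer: -622251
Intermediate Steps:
(-3565 + 2984)*(W - 2326) = (-3565 + 2984)*(3397 - 2326) = -581*1071 = -622251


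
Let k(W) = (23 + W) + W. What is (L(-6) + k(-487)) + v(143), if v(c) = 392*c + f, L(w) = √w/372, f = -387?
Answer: 54718 + I*√6/372 ≈ 54718.0 + 0.0065847*I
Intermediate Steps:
L(w) = √w/372
v(c) = -387 + 392*c (v(c) = 392*c - 387 = -387 + 392*c)
k(W) = 23 + 2*W
(L(-6) + k(-487)) + v(143) = (√(-6)/372 + (23 + 2*(-487))) + (-387 + 392*143) = ((I*√6)/372 + (23 - 974)) + (-387 + 56056) = (I*√6/372 - 951) + 55669 = (-951 + I*√6/372) + 55669 = 54718 + I*√6/372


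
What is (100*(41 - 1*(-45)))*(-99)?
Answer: -851400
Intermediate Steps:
(100*(41 - 1*(-45)))*(-99) = (100*(41 + 45))*(-99) = (100*86)*(-99) = 8600*(-99) = -851400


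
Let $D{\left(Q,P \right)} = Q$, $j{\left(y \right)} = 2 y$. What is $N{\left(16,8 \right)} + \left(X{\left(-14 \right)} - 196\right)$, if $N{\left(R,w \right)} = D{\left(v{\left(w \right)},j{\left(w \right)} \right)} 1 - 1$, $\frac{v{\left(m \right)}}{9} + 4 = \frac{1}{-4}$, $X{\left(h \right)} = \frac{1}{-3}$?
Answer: $- \frac{2827}{12} \approx -235.58$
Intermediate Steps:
$X{\left(h \right)} = - \frac{1}{3}$
$v{\left(m \right)} = - \frac{153}{4}$ ($v{\left(m \right)} = -36 + \frac{9}{-4} = -36 + 9 \left(- \frac{1}{4}\right) = -36 - \frac{9}{4} = - \frac{153}{4}$)
$N{\left(R,w \right)} = - \frac{157}{4}$ ($N{\left(R,w \right)} = \left(- \frac{153}{4}\right) 1 - 1 = - \frac{153}{4} - 1 = - \frac{157}{4}$)
$N{\left(16,8 \right)} + \left(X{\left(-14 \right)} - 196\right) = - \frac{157}{4} - \frac{589}{3} = - \frac{2827}{12}$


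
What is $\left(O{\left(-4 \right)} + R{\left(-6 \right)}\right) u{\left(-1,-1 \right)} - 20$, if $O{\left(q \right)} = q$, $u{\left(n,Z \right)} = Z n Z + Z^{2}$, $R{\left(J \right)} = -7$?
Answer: $-20$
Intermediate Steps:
$u{\left(n,Z \right)} = Z^{2} + n Z^{2}$ ($u{\left(n,Z \right)} = n Z^{2} + Z^{2} = Z^{2} + n Z^{2}$)
$\left(O{\left(-4 \right)} + R{\left(-6 \right)}\right) u{\left(-1,-1 \right)} - 20 = \left(-4 - 7\right) \left(-1\right)^{2} \left(1 - 1\right) - 20 = - 11 \cdot 1 \cdot 0 - 20 = \left(-11\right) 0 - 20 = 0 - 20 = -20$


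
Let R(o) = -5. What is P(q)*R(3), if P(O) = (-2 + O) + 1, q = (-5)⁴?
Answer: -3120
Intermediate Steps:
q = 625
P(O) = -1 + O
P(q)*R(3) = (-1 + 625)*(-5) = 624*(-5) = -3120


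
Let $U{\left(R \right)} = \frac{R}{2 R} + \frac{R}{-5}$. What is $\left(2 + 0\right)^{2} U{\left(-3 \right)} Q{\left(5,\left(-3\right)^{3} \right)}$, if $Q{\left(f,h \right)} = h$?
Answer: $- \frac{594}{5} \approx -118.8$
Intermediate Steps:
$U{\left(R \right)} = \frac{1}{2} - \frac{R}{5}$ ($U{\left(R \right)} = R \frac{1}{2 R} + R \left(- \frac{1}{5}\right) = \frac{1}{2} - \frac{R}{5}$)
$\left(2 + 0\right)^{2} U{\left(-3 \right)} Q{\left(5,\left(-3\right)^{3} \right)} = \left(2 + 0\right)^{2} \left(\frac{1}{2} - - \frac{3}{5}\right) \left(-3\right)^{3} = 2^{2} \left(\frac{1}{2} + \frac{3}{5}\right) \left(-27\right) = 4 \cdot \frac{11}{10} \left(-27\right) = \frac{22}{5} \left(-27\right) = - \frac{594}{5}$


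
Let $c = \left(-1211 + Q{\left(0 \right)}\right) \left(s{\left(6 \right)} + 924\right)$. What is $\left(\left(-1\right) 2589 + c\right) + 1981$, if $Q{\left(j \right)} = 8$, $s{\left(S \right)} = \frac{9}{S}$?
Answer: $- \frac{2227969}{2} \approx -1.114 \cdot 10^{6}$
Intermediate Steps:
$c = - \frac{2226753}{2}$ ($c = \left(-1211 + 8\right) \left(\frac{9}{6} + 924\right) = - 1203 \left(9 \cdot \frac{1}{6} + 924\right) = - 1203 \left(\frac{3}{2} + 924\right) = \left(-1203\right) \frac{1851}{2} = - \frac{2226753}{2} \approx -1.1134 \cdot 10^{6}$)
$\left(\left(-1\right) 2589 + c\right) + 1981 = \left(\left(-1\right) 2589 - \frac{2226753}{2}\right) + 1981 = \left(-2589 - \frac{2226753}{2}\right) + 1981 = - \frac{2231931}{2} + 1981 = - \frac{2227969}{2}$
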